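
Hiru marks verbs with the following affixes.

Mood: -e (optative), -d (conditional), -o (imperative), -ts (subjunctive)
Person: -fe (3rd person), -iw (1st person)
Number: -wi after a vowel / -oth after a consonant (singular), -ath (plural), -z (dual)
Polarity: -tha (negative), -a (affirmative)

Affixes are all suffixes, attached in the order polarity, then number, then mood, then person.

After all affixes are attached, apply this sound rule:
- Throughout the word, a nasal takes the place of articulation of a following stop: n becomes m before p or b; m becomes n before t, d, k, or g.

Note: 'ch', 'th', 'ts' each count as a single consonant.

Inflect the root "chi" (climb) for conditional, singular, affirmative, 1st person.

chiawidiw

Attach polarity affirmative -a → chia.
Attach number singular -wi (after vowel 'a') → chiawi.
Attach mood conditional -d → chiawid.
Attach person 1st person -iw → chiawidiw.
Nasal assimilation: no change.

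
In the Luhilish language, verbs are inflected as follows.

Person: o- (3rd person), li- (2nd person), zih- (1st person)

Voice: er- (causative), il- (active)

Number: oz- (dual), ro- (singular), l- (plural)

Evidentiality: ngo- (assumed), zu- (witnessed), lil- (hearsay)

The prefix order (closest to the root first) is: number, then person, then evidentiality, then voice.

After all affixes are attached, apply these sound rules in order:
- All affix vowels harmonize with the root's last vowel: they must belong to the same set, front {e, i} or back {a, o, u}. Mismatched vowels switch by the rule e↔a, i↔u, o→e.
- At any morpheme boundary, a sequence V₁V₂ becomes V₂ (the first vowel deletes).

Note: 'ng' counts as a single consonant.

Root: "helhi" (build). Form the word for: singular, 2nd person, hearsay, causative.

erlillirehelhi

Attach number singular ro- → rohelhi.
Attach person 2nd person li- → lirohelhi.
Attach evidentiality hearsay lil- → lillirohelhi.
Attach voice causative er- → erlillirohelhi.
Apply vowel harmony: erlillirohelhi → erlillirehelhi.
Vowel deletion: no change.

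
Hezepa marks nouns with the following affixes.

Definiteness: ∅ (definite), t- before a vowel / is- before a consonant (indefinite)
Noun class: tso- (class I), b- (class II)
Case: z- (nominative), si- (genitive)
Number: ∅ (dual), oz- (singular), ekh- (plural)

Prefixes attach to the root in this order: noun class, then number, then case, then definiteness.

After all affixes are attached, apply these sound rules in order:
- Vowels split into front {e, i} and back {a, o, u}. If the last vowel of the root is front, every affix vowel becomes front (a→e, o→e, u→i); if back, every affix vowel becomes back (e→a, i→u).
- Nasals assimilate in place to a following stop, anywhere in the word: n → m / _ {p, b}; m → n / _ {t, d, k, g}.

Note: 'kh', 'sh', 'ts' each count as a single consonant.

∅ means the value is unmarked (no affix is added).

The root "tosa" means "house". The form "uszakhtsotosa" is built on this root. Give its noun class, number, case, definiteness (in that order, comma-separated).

Segment: is-z-ekh-tso-tosa.
noun class: tso- → class I.
number: ekh- → plural.
case: z- → nominative.
definiteness: t/is- → indefinite.

class I, plural, nominative, indefinite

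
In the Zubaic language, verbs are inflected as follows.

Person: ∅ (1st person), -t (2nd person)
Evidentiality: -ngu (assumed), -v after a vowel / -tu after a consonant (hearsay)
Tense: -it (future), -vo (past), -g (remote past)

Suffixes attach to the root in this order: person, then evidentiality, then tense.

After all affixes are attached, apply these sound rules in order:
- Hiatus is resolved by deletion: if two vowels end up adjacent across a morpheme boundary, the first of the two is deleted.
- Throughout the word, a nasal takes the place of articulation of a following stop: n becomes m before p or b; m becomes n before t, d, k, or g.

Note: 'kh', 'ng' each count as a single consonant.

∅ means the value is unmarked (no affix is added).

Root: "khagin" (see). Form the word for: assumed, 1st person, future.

khaginngit

person = 1st person: zero marking, form stays khagin.
Attach evidentiality assumed -ngu → khaginngu.
Attach tense future -it → khaginnguit.
Apply vowel deletion: khaginnguit → khaginngit.
Nasal assimilation: no change.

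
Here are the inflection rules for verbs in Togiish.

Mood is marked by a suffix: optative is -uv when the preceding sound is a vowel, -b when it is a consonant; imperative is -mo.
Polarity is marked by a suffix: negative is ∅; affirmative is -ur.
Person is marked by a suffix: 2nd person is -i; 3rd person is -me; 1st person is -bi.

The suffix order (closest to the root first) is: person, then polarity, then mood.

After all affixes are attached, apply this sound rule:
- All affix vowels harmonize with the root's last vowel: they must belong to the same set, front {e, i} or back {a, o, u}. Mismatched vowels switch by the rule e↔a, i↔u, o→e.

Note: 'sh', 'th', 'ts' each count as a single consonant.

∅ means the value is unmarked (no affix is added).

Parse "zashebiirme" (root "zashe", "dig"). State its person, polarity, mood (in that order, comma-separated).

1st person, affirmative, imperative

Segment: zashe-bi-ur-mo.
person: -bi → 1st person.
polarity: -ur → affirmative.
mood: -mo → imperative.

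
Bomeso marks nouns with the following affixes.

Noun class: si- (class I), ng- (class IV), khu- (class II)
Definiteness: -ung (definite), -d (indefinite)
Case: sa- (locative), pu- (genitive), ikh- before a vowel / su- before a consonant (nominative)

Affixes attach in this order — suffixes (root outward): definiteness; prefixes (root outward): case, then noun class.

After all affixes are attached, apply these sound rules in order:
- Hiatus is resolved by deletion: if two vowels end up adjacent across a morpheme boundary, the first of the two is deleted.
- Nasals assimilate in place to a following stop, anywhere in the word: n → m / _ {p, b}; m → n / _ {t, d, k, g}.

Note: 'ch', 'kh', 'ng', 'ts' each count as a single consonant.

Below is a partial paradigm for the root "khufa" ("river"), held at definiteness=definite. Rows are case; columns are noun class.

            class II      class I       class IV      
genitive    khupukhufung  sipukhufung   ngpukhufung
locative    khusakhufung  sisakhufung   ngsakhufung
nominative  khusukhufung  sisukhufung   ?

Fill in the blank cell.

Attach definiteness definite -ung → khufaung.
Attach case nominative su- (before consonant 'kh') → sukhufaung.
Attach noun class class IV ng- → ngsukhufaung.
Apply vowel deletion: ngsukhufaung → ngsukhufung.
Nasal assimilation: no change.

ngsukhufung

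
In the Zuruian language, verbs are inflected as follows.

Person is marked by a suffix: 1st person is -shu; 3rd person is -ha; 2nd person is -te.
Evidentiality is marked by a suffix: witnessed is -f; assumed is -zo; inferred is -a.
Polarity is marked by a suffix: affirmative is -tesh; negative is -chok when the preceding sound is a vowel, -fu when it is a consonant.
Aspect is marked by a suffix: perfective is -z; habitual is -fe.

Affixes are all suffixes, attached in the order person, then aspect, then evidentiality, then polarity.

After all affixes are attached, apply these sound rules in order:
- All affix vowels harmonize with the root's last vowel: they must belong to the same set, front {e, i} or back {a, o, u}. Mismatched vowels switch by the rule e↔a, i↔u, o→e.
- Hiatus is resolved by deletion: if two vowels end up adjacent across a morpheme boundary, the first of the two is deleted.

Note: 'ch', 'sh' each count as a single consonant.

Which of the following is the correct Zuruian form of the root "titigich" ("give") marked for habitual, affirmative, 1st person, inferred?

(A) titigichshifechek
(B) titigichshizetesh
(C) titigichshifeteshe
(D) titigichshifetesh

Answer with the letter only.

Attach person 1st person -shu → titigichshu.
Attach aspect habitual -fe → titigichshufe.
Attach evidentiality inferred -a → titigichshufea.
Attach polarity affirmative -tesh → titigichshufeatesh.
Apply vowel harmony: titigichshufeatesh → titigichshifeetesh.
Apply vowel deletion: titigichshifeetesh → titigichshifetesh.
So the correct form is titigichshifetesh, option (D).
(B) titigichshizetesh is wrong: it uses perfective instead of habitual for aspect.
(A) titigichshifechek is wrong: it uses negative instead of affirmative for polarity.
(C) titigichshifeteshe is wrong: it has the affixes in the wrong order.

D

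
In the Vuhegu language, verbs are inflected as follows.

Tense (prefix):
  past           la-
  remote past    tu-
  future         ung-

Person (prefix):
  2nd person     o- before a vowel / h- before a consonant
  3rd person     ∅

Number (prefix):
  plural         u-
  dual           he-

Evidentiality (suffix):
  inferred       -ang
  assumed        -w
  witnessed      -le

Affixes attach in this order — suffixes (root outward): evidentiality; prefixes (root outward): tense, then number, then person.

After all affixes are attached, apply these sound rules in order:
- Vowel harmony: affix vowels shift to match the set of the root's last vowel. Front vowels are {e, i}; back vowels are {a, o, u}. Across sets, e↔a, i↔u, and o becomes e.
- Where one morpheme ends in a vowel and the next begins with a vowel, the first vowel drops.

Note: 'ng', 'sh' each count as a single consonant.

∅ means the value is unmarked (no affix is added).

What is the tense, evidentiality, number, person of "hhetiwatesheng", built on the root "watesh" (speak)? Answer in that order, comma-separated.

remote past, inferred, dual, 2nd person

Segment: h-he-tu-watesh-ang.
tense: tu- → remote past.
evidentiality: -ang → inferred.
number: he- → dual.
person: o/h- → 2nd person.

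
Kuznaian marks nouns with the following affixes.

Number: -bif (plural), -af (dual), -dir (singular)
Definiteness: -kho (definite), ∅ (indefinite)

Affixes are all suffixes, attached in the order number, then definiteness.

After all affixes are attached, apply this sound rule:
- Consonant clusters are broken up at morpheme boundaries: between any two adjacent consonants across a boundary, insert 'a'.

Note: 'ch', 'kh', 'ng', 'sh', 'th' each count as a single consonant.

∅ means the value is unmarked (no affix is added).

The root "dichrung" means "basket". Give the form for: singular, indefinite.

Attach number singular -dir → dichrungdir.
definiteness = indefinite: zero marking, form stays dichrungdir.
Apply epenthesis: dichrungdir → dichrungadir.

dichrungadir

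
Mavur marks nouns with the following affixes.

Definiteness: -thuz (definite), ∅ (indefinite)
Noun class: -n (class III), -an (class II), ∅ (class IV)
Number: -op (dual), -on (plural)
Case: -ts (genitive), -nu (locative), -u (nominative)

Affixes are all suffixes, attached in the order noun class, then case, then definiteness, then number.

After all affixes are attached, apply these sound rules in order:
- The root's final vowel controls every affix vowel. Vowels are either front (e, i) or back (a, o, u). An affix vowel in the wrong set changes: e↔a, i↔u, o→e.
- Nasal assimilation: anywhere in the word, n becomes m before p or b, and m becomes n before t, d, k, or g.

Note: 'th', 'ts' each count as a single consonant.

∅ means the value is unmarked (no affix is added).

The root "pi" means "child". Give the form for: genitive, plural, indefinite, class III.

pintsen

Attach noun class class III -n → pin.
Attach case genitive -ts → pints.
definiteness = indefinite: zero marking, form stays pints.
Attach number plural -on → pintson.
Apply vowel harmony: pintson → pintsen.
Nasal assimilation: no change.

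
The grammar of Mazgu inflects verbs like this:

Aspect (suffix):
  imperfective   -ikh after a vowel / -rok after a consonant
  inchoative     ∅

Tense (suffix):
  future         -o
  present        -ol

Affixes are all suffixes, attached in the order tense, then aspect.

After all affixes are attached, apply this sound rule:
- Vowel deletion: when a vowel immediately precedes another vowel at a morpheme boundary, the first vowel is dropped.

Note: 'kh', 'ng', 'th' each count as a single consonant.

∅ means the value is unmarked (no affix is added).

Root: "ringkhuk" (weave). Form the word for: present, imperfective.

ringkhukolrok

Attach tense present -ol → ringkhukol.
Attach aspect imperfective -rok (after consonant 'l') → ringkhukolrok.
Vowel deletion: no change.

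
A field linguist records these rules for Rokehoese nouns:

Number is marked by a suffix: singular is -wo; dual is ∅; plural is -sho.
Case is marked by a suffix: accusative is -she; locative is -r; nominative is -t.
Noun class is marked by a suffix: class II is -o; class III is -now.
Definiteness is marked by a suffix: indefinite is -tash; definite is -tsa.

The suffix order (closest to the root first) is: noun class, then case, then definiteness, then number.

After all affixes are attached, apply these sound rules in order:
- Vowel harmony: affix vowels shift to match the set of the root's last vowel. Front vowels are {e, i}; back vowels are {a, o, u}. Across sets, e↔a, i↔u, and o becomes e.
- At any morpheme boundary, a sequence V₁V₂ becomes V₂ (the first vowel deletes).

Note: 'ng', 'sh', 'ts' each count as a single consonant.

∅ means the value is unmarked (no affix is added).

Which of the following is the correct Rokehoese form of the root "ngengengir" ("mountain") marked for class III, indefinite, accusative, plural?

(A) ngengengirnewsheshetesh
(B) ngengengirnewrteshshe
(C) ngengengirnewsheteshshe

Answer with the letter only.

C

Attach noun class class III -now → ngengengirnow.
Attach case accusative -she → ngengengirnowshe.
Attach definiteness indefinite -tash → ngengengirnowshetash.
Attach number plural -sho → ngengengirnowshetashsho.
Apply vowel harmony: ngengengirnowshetashsho → ngengengirnewsheteshshe.
Vowel deletion: no change.
So the correct form is ngengengirnewsheteshshe, option (C).
(A) ngengengirnewsheshetesh is wrong: it has the affixes in the wrong order.
(B) ngengengirnewrteshshe is wrong: it uses locative instead of accusative for case.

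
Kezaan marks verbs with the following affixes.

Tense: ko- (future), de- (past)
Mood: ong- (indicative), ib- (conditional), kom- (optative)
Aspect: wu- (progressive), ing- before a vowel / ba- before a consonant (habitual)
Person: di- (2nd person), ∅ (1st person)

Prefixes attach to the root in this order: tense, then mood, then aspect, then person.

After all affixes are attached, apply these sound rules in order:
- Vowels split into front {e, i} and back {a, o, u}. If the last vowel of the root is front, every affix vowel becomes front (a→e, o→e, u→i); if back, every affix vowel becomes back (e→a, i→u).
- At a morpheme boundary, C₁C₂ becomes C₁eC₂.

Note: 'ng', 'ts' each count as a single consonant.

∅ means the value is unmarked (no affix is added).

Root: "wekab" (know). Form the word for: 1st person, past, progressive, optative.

wukomedawekab

Attach tense past de- → dewekab.
Attach mood optative kom- → komdewekab.
Attach aspect progressive wu- → wukomdewekab.
person = 1st person: zero marking, form stays wukomdewekab.
Apply vowel harmony: wukomdewekab → wukomdawekab.
Apply epenthesis: wukomdawekab → wukomedawekab.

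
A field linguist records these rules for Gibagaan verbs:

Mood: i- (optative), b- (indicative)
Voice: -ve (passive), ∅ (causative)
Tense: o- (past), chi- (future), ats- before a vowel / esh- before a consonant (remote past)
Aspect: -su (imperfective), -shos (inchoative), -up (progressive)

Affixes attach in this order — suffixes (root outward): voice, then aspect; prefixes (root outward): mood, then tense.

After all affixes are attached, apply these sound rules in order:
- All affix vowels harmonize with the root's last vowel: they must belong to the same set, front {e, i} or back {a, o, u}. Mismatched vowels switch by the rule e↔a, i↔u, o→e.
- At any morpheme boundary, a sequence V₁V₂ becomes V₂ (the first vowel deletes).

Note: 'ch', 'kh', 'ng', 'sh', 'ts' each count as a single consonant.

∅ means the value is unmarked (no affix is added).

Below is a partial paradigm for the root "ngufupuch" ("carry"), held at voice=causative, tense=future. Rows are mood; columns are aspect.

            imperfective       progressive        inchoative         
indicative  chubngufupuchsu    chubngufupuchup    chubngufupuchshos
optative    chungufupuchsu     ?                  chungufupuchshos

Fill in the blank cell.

chungufupuchup

voice = causative: zero marking, form stays ngufupuch.
Attach aspect progressive -up → ngufupuchup.
Attach mood optative i- → ingufupuchup.
Attach tense future chi- → chiingufupuchup.
Apply vowel harmony: chiingufupuchup → chuungufupuchup.
Apply vowel deletion: chuungufupuchup → chungufupuchup.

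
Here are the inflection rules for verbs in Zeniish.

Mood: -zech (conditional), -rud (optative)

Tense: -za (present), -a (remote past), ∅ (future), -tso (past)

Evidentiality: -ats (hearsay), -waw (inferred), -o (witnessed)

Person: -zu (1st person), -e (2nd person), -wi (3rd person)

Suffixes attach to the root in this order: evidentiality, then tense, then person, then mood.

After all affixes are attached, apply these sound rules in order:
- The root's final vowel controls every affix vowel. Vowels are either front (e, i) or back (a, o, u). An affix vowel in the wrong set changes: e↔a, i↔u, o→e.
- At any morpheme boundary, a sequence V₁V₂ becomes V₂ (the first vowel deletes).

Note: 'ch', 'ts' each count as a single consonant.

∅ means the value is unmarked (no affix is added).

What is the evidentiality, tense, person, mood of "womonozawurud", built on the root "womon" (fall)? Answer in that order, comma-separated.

witnessed, present, 3rd person, optative

Segment: womon-o-za-wi-rud.
evidentiality: -o → witnessed.
tense: -za → present.
person: -wi → 3rd person.
mood: -rud → optative.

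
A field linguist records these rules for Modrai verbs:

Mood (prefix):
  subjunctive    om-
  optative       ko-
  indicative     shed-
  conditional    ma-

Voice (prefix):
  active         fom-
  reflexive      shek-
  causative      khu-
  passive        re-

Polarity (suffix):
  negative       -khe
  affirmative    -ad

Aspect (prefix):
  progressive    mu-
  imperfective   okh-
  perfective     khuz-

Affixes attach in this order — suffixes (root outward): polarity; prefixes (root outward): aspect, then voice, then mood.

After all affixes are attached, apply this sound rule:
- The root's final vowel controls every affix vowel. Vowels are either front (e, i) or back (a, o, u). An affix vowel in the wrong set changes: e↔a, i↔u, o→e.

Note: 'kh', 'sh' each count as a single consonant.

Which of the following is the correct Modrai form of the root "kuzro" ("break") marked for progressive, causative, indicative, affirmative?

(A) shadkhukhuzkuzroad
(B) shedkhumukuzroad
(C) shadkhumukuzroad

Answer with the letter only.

Attach aspect progressive mu- → mukuzro.
Attach polarity affirmative -ad → mukuzroad.
Attach voice causative khu- → khumukuzroad.
Attach mood indicative shed- → shedkhumukuzroad.
Apply vowel harmony: shedkhumukuzroad → shadkhumukuzroad.
So the correct form is shadkhumukuzroad, option (C).
(B) shedkhumukuzroad is wrong: it fails to apply the sound rule(s).
(A) shadkhukhuzkuzroad is wrong: it uses perfective instead of progressive for aspect.

C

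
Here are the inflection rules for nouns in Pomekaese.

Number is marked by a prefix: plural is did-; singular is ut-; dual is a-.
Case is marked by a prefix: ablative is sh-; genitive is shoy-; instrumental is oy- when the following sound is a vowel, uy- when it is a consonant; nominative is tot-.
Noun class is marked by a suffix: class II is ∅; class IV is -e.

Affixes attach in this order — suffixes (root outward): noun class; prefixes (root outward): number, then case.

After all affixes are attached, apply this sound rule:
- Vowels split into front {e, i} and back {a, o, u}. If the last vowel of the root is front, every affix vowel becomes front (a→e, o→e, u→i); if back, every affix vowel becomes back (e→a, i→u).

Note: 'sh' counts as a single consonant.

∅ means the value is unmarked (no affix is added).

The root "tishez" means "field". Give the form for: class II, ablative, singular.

shittishez

Attach number singular ut- → uttishez.
Attach case ablative sh- → shuttishez.
noun class = class II: zero marking, form stays shuttishez.
Apply vowel harmony: shuttishez → shittishez.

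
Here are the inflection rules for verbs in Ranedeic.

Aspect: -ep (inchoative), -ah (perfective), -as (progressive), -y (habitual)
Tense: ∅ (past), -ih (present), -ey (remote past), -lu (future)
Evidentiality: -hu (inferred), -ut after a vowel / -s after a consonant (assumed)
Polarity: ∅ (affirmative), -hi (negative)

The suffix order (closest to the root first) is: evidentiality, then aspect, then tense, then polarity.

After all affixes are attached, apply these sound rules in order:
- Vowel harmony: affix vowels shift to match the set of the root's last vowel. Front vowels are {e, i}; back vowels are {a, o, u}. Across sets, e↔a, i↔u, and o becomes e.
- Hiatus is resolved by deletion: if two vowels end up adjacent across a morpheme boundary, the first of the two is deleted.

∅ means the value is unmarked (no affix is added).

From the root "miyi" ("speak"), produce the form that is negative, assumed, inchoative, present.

Attach evidentiality assumed -ut (after vowel 'i') → miyiut.
Attach aspect inchoative -ep → miyiutep.
Attach tense present -ih → miyiutepih.
Attach polarity negative -hi → miyiutepihhi.
Apply vowel harmony: miyiutepihhi → miyiitepihhi.
Apply vowel deletion: miyiitepihhi → miyitepihhi.

miyitepihhi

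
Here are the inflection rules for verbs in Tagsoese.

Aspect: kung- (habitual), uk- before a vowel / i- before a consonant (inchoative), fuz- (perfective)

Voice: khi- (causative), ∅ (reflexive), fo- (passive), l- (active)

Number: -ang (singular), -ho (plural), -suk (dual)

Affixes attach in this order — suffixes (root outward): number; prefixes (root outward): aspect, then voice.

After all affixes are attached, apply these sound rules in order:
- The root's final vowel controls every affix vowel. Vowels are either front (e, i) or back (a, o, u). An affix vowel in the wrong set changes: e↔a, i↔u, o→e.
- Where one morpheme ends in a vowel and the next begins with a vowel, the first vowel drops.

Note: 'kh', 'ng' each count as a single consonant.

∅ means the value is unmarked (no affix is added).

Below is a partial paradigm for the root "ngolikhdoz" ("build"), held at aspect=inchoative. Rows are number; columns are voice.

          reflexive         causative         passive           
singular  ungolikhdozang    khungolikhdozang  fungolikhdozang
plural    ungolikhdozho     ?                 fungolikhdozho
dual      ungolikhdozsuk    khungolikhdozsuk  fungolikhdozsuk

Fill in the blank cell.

khungolikhdozho

Attach aspect inchoative i- (before consonant 'ng') → ingolikhdoz.
Attach voice causative khi- → khiingolikhdoz.
Attach number plural -ho → khiingolikhdozho.
Apply vowel harmony: khiingolikhdozho → khuungolikhdozho.
Apply vowel deletion: khuungolikhdozho → khungolikhdozho.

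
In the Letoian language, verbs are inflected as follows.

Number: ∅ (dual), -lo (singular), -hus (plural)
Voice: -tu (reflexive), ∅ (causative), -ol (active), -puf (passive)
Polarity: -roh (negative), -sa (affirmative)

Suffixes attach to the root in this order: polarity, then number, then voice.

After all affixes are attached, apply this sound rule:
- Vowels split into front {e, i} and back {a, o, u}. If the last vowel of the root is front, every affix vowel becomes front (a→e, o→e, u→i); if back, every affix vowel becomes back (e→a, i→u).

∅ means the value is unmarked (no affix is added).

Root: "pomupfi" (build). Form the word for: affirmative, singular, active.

Attach polarity affirmative -sa → pomupfisa.
Attach number singular -lo → pomupfisalo.
Attach voice active -ol → pomupfisalool.
Apply vowel harmony: pomupfisalool → pomupfiseleel.

pomupfiseleel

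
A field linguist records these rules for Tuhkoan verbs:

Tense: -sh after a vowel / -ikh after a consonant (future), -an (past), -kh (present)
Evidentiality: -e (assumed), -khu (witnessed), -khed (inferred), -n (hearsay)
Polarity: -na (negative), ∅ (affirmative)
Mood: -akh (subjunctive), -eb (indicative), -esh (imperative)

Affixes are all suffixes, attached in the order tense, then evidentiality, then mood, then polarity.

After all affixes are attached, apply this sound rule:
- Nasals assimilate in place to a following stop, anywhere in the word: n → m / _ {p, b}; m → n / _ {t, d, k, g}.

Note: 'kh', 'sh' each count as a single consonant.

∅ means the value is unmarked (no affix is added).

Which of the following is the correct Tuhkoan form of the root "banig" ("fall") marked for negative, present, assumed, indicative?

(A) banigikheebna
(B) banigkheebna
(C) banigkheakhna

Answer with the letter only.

Attach tense present -kh → banigkh.
Attach evidentiality assumed -e → banigkhe.
Attach mood indicative -eb → banigkheeb.
Attach polarity negative -na → banigkheebna.
Nasal assimilation: no change.
So the correct form is banigkheebna, option (B).
(C) banigkheakhna is wrong: it uses subjunctive instead of indicative for mood.
(A) banigikheebna is wrong: it uses future instead of present for tense.

B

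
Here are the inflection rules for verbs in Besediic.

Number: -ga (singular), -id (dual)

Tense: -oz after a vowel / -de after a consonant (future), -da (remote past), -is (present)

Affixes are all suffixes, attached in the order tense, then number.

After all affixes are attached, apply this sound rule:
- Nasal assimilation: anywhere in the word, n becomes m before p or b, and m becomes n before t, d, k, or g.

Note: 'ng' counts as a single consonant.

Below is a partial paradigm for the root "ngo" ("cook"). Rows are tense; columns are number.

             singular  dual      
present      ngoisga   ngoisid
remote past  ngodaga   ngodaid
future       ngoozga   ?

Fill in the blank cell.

ngoozid

Attach tense future -oz (after vowel 'o') → ngooz.
Attach number dual -id → ngoozid.
Nasal assimilation: no change.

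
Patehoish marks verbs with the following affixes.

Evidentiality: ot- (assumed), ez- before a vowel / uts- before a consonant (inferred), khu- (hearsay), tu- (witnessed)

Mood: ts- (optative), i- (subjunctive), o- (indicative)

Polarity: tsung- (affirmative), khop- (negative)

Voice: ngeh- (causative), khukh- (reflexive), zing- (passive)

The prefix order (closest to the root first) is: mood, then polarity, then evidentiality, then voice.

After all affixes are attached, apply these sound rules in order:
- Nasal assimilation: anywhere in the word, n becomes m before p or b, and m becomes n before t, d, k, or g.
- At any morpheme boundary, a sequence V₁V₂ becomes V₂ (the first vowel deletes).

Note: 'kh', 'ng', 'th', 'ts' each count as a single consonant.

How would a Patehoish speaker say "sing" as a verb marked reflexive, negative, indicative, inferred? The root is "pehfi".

Attach mood indicative o- → opehfi.
Attach polarity negative khop- → khopopehfi.
Attach evidentiality inferred uts- (before consonant 'kh') → utskhopopehfi.
Attach voice reflexive khukh- → khukhutskhopopehfi.
Nasal assimilation: no change.
Vowel deletion: no change.

khukhutskhopopehfi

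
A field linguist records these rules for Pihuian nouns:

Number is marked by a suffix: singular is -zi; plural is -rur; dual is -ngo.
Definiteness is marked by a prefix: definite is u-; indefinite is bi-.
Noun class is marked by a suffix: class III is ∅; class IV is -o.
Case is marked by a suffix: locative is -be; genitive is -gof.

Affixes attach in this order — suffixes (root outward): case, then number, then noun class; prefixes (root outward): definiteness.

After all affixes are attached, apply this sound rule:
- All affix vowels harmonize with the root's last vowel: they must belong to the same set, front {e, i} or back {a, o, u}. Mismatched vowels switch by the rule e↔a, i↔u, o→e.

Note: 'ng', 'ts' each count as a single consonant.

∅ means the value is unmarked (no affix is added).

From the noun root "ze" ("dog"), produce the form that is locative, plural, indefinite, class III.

bizeberir

Attach definiteness indefinite bi- → bize.
Attach case locative -be → bizebe.
Attach number plural -rur → bizeberur.
noun class = class III: zero marking, form stays bizeberur.
Apply vowel harmony: bizeberur → bizeberir.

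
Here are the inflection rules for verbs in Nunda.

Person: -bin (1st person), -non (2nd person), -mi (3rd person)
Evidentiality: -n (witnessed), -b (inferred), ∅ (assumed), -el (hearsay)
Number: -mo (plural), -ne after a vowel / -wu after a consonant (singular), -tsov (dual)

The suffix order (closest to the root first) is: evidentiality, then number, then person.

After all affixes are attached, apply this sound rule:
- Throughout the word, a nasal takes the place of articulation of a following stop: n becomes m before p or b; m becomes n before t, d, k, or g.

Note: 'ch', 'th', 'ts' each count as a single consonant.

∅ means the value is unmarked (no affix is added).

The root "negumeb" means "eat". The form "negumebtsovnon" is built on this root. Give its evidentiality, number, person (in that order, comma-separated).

Segment: negumeb-tsov-non.
evidentiality: ∅ → assumed.
number: -tsov → dual.
person: -non → 2nd person.

assumed, dual, 2nd person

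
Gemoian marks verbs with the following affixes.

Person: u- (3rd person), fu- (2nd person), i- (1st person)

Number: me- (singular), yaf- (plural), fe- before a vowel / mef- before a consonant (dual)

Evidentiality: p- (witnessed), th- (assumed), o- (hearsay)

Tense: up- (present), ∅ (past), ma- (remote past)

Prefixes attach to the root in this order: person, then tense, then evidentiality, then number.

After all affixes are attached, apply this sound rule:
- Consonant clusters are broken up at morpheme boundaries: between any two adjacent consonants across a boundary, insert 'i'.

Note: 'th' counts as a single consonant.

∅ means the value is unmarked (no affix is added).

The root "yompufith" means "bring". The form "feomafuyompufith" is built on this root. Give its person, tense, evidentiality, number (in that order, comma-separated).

Segment: fe-o-ma-fu-yompufith.
person: fu- → 2nd person.
tense: ma- → remote past.
evidentiality: o- → hearsay.
number: fe/mef- → dual.

2nd person, remote past, hearsay, dual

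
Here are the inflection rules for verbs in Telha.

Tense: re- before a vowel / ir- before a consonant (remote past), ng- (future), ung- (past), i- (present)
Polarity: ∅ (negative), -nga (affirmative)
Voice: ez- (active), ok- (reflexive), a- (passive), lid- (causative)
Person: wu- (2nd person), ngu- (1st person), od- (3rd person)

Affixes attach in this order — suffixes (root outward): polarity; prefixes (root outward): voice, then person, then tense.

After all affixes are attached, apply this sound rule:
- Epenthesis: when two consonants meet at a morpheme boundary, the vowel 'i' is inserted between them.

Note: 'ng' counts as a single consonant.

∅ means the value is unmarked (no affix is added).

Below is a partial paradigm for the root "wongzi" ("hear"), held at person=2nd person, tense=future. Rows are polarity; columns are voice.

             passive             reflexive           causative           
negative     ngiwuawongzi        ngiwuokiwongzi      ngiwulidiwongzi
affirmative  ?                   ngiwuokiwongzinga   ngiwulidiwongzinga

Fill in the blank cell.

Attach voice passive a- → awongzi.
Attach person 2nd person wu- → wuawongzi.
Attach polarity affirmative -nga → wuawongzinga.
Attach tense future ng- → ngwuawongzinga.
Apply epenthesis: ngwuawongzinga → ngiwuawongzinga.

ngiwuawongzinga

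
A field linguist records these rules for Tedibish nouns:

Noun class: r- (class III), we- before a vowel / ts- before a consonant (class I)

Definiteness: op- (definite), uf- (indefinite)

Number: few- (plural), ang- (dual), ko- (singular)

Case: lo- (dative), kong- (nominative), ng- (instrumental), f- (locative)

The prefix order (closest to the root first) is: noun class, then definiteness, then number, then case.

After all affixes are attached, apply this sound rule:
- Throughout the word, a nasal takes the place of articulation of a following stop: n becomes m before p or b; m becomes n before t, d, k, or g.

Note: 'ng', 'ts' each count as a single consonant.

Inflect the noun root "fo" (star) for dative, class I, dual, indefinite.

loanguftsfo

Attach noun class class I ts- (before consonant 'f') → tsfo.
Attach definiteness indefinite uf- → uftsfo.
Attach number dual ang- → anguftsfo.
Attach case dative lo- → loanguftsfo.
Nasal assimilation: no change.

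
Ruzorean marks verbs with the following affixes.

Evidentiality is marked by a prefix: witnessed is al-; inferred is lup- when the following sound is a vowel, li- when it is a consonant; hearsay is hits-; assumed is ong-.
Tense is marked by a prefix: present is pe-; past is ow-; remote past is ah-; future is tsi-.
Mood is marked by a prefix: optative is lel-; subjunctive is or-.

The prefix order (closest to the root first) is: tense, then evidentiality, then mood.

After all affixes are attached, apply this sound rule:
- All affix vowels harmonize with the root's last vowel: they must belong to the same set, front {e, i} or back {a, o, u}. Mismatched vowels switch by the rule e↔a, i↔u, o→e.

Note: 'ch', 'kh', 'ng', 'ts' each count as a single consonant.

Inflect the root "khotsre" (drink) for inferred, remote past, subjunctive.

Attach tense remote past ah- → ahkhotsre.
Attach evidentiality inferred lup- (before vowel 'a') → lupahkhotsre.
Attach mood subjunctive or- → orlupahkhotsre.
Apply vowel harmony: orlupahkhotsre → erlipehkhotsre.

erlipehkhotsre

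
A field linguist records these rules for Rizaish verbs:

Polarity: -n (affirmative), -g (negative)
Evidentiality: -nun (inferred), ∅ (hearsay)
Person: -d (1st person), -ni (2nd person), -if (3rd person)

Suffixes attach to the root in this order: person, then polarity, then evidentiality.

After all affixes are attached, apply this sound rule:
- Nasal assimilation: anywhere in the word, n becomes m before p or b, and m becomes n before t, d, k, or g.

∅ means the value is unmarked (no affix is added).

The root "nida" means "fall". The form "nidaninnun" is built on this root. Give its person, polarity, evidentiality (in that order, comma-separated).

Segment: nida-ni-n-nun.
person: -ni → 2nd person.
polarity: -n → affirmative.
evidentiality: -nun → inferred.

2nd person, affirmative, inferred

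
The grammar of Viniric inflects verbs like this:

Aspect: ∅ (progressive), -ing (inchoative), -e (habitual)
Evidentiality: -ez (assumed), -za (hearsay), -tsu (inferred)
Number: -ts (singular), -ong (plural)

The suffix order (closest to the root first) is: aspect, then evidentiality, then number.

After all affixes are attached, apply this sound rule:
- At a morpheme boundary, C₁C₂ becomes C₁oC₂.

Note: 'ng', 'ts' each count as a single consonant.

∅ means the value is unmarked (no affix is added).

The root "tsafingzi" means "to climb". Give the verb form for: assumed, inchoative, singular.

Attach aspect inchoative -ing → tsafingziing.
Attach evidentiality assumed -ez → tsafingziingez.
Attach number singular -ts → tsafingziingezts.
Apply epenthesis: tsafingziingezts → tsafingziingezots.

tsafingziingezots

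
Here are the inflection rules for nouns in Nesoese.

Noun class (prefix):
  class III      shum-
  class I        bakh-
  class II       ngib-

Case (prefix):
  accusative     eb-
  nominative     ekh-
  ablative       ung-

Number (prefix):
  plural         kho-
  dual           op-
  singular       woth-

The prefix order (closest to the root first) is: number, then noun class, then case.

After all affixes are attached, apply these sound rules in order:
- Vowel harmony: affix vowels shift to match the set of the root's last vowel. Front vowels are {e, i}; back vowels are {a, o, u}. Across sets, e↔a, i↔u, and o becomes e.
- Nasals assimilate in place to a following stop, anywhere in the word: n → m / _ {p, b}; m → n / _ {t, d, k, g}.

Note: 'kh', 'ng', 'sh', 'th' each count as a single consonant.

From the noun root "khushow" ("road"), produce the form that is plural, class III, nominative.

Attach number plural kho- → khokhushow.
Attach noun class class III shum- → shumkhokhushow.
Attach case nominative ekh- → ekhshumkhokhushow.
Apply vowel harmony: ekhshumkhokhushow → akhshumkhokhushow.
Nasal assimilation: no change.

akhshumkhokhushow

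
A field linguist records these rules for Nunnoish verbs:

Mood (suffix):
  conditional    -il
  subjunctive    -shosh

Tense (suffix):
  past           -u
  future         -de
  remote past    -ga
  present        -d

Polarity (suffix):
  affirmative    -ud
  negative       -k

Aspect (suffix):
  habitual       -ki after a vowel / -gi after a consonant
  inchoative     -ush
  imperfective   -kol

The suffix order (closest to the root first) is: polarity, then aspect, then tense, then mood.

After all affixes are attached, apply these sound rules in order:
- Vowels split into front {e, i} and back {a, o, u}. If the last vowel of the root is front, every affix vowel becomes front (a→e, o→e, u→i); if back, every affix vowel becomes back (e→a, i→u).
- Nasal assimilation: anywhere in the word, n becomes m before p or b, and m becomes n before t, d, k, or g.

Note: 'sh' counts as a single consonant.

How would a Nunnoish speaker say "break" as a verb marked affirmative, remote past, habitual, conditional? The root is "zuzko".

zuzkoudgugaul

Attach polarity affirmative -ud → zuzkoud.
Attach aspect habitual -gi (after consonant 'd') → zuzkoudgi.
Attach tense remote past -ga → zuzkoudgiga.
Attach mood conditional -il → zuzkoudgigail.
Apply vowel harmony: zuzkoudgigail → zuzkoudgugaul.
Nasal assimilation: no change.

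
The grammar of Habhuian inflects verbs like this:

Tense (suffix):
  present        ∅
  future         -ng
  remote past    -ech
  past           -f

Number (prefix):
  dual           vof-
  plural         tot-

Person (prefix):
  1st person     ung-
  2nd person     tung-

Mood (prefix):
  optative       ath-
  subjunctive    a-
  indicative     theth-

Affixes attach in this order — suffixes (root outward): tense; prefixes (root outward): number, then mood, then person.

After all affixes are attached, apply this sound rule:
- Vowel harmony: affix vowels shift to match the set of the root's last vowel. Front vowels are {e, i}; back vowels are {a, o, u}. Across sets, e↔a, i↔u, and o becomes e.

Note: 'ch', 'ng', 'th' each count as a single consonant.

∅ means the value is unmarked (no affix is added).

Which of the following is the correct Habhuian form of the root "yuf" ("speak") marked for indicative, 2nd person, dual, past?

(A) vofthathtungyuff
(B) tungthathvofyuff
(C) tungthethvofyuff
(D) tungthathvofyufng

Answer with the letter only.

Attach number dual vof- → vofyuf.
Attach mood indicative theth- → thethvofyuf.
Attach tense past -f → thethvofyuff.
Attach person 2nd person tung- → tungthethvofyuff.
Apply vowel harmony: tungthethvofyuff → tungthathvofyuff.
So the correct form is tungthathvofyuff, option (B).
(C) tungthethvofyuff is wrong: it fails to apply the sound rule(s).
(A) vofthathtungyuff is wrong: it has the affixes in the wrong order.
(D) tungthathvofyufng is wrong: it uses future instead of past for tense.

B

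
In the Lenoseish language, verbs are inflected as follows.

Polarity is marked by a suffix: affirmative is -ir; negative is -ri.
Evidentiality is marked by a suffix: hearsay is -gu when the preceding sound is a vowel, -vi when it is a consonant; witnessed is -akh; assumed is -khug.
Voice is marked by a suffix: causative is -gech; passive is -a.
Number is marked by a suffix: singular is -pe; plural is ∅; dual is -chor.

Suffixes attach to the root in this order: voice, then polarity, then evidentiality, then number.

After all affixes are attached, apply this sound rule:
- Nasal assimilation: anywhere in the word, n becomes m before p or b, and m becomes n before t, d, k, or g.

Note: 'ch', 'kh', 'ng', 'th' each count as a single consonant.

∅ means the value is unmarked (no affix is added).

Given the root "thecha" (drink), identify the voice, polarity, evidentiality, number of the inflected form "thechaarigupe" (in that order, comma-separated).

Segment: thecha-a-ri-gu-pe.
voice: -a → passive.
polarity: -ri → negative.
evidentiality: -gu/vi → hearsay.
number: -pe → singular.

passive, negative, hearsay, singular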